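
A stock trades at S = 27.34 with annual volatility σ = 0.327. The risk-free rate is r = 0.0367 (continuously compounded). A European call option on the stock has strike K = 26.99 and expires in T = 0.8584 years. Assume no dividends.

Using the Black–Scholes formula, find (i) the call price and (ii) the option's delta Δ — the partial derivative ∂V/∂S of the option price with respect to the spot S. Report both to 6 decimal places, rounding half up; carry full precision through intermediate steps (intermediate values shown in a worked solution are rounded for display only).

σ√T = 0.327·√0.8584 = 0.302965
d₁ = (ln(S/K) + (r+σ²/2)T) / (σ√T) = (ln(27.34/26.99) + (0.0367+0.327²/2)·0.8584) / 0.302965 = (0.012884 + 0.077397) / 0.302965 = 0.297993
d₂ = d₁ − σ√T = 0.297993 − 0.302965 = -0.004972
e^{−rT} = e^{−0.0367·0.8584} = 0.968988
N(d₁) = 0.617146,  N(d₂) = 0.498017
Call price V = S·N(d₁) − K·e^{−rT}·N(d₂) = 16.872769 − 13.024618 = 3.848151
Δ = N(d₁) = 0.617146

price = 3.848151
Δ = 0.617146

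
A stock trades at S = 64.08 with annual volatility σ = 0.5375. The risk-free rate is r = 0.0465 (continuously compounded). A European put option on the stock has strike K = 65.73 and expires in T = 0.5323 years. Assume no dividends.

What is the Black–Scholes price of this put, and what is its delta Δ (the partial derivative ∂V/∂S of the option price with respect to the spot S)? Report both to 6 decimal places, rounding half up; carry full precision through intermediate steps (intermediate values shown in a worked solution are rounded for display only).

σ√T = 0.5375·√0.5323 = 0.392154
d₁ = (ln(S/K) + (r+σ²/2)T) / (σ√T) = (ln(64.08/65.73) + (0.0465+0.5375²/2)·0.5323) / 0.392154 = (-0.025423 + 0.101644) / 0.392154 = 0.194365
d₂ = d₁ − σ√T = 0.194365 − 0.392154 = -0.197789
e^{−rT} = e^{−0.0465·0.5323} = 0.975552
N(−d₁) = 0.422945,  N(−d₂) = 0.578395
Put price V = K·e^{−rT}·N(−d₂) − S·N(−d₁) = 37.088421 − 27.102307 = 9.986114
Δ = −N(−d₁) = -0.422945

price = 9.986114
Δ = -0.422945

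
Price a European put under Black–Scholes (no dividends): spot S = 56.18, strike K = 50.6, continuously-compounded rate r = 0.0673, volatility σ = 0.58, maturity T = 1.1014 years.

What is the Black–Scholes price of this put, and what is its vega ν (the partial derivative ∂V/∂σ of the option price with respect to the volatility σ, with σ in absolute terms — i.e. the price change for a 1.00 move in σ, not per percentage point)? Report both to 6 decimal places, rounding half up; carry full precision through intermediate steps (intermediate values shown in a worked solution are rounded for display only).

σ√T = 0.58·√1.1014 = 0.608696
d₁ = (ln(S/K) + (r+σ²/2)T) / (σ√T) = (ln(56.18/50.6) + (0.0673+0.58²/2)·1.1014) / 0.608696 = (0.104609 + 0.259380) / 0.608696 = 0.597981
d₂ = d₁ − σ√T = 0.597981 − 0.608696 = -0.010715
e^{−rT} = e^{−0.0673·1.1014} = 0.928556
N(−d₁) = 0.274926,  N(−d₂) = 0.504274
Put price V = K·e^{−rT}·N(−d₂) − S·N(−d₁) = 23.693312 − 15.445353 = 8.247959
φ(d₁) = (1/√(2π))·e^{−d₁²/2} = 0.333628
ν = S·φ(d₁)·√T = 19.670548

price = 8.247959
ν = 19.670548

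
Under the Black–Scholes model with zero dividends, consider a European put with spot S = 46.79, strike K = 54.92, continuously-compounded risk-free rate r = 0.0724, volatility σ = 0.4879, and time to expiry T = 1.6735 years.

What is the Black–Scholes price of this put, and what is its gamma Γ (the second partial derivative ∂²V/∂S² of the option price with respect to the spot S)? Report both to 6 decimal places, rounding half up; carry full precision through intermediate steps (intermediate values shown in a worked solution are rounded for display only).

price = 12.773158
Γ = 0.013081

σ√T = 0.4879·√1.6735 = 0.631166
d₁ = (ln(S/K) + (r+σ²/2)T) / (σ√T) = (ln(46.79/54.92) + (0.0724+0.4879²/2)·1.6735) / 0.631166 = (-0.160208 + 0.320347) / 0.631166 = 0.253719
d₂ = d₁ − σ√T = 0.253719 − 0.631166 = -0.377447
e^{−rT} = e^{−0.0724·1.6735} = 0.885891
N(−d₁) = 0.399856,  N(−d₂) = 0.647079
Put price V = K·e^{−rT}·N(−d₂) − S·N(−d₁) = 31.482441 − 18.709283 = 12.773158
φ(d₁) = (1/√(2π))·e^{−d₁²/2} = 0.386306
Γ = φ(d₁) / (S·σ·√T) = 0.013081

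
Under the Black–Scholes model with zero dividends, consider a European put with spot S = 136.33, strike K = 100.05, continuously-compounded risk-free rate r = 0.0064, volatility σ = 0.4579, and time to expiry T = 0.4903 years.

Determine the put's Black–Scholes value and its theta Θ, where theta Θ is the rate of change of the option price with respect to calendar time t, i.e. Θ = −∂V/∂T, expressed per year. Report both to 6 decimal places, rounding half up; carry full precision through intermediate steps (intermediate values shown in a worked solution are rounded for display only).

σ√T = 0.4579·√0.4903 = 0.320628
d₁ = (ln(S/K) + (r+σ²/2)T) / (σ√T) = (ln(136.33/100.05) + (0.0064+0.4579²/2)·0.4903) / 0.320628 = (0.309408 + 0.054539) / 0.320628 = 1.135108
d₂ = d₁ − σ√T = 1.135108 − 0.320628 = 0.814480
e^{−rT} = e^{−0.0064·0.4903} = 0.996867
N(−d₁) = 0.128165,  N(−d₂) = 0.207685
Put price V = K·e^{−rT}·N(−d₂) − S·N(−d₁) = 20.713794 − 17.472745 = 3.241049
φ(d₁) = (1/√(2π))·e^{−d₁²/2} = 0.209470
Θ = −S·φ(d₁)·σ/(2√T) + r·K·e^{−rT}·N(−d₂) = −9.337348 + 0.132568 = -9.204780

price = 3.241049
Θ = -9.204780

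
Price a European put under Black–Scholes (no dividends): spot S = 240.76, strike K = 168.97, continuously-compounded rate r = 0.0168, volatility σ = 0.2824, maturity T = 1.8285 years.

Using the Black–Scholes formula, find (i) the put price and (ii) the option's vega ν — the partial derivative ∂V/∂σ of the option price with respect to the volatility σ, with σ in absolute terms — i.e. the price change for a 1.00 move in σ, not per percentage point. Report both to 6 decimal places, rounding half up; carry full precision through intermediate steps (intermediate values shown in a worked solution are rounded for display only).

price = 6.155639
ν = 63.324848

σ√T = 0.2824·√1.8285 = 0.381867
d₁ = (ln(S/K) + (r+σ²/2)T) / (σ√T) = (ln(240.76/168.97) + (0.0168+0.2824²/2)·1.8285) / 0.381867 = (0.354079 + 0.103630) / 0.381867 = 1.198609
d₂ = d₁ − σ√T = 1.198609 − 0.381867 = 0.816742
e^{−rT} = e^{−0.0168·1.8285} = 0.969748
N(−d₁) = 0.115340,  N(−d₂) = 0.207038
Put price V = K·e^{−rT}·N(−d₂) − S·N(−d₁) = 33.924881 − 27.769242 = 6.155639
φ(d₁) = (1/√(2π))·e^{−d₁²/2} = 0.194510
ν = S·φ(d₁)·√T = 63.324848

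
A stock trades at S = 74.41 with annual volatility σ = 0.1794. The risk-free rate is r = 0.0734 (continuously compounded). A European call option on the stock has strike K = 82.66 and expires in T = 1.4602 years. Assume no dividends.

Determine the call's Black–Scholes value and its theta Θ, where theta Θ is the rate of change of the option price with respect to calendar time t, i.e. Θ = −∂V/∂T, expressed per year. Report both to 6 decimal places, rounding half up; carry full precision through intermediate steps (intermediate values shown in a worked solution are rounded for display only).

price = 6.492066
Θ = -4.698694

σ√T = 0.1794·√1.4602 = 0.216785
d₁ = (ln(S/K) + (r+σ²/2)T) / (σ√T) = (ln(74.41/82.66) + (0.0734+0.1794²/2)·1.4602) / 0.216785 = (-0.105145 + 0.130676) / 0.216785 = 0.117771
d₂ = d₁ − σ√T = 0.117771 − 0.216785 = -0.099013
e^{−rT} = e^{−0.0734·1.4602} = 0.898365
N(d₁) = 0.546876,  N(d₂) = 0.460564
Call price V = S·N(d₁) − K·e^{−rT}·N(d₂) = 40.693011 − 34.200945 = 6.492066
φ(d₁) = (1/√(2π))·e^{−d₁²/2} = 0.396185
Θ = −S·φ(d₁)·σ/(2√T) − r·K·e^{−rT}·N(d₂) = −2.188345 − 2.510349 = -4.698694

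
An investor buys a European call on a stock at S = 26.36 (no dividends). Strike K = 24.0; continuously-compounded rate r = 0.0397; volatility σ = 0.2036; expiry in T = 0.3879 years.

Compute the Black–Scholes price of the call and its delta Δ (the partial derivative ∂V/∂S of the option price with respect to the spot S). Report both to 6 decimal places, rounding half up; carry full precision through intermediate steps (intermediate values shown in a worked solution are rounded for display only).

price = 3.067508
Δ = 0.822391

σ√T = 0.2036·√0.3879 = 0.126805
d₁ = (ln(S/K) + (r+σ²/2)T) / (σ√T) = (ln(26.36/24.0) + (0.0397+0.2036²/2)·0.3879) / 0.126805 = (0.093794 + 0.023439) / 0.126805 = 0.924514
d₂ = d₁ − σ√T = 0.924514 − 0.126805 = 0.797708
e^{−rT} = e^{−0.0397·0.3879} = 0.984718
N(d₁) = 0.822391,  N(d₂) = 0.787480
Call price V = S·N(d₁) − K·e^{−rT}·N(d₂) = 21.678215 − 18.610707 = 3.067508
Δ = N(d₁) = 0.822391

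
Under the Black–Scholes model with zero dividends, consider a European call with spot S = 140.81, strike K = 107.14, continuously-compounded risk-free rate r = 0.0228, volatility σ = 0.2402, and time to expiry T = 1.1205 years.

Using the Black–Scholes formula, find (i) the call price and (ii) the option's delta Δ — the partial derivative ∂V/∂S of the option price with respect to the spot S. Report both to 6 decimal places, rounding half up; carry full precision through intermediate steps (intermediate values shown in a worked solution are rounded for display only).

σ√T = 0.2402·√1.1205 = 0.254261
d₁ = (ln(S/K) + (r+σ²/2)T) / (σ√T) = (ln(140.81/107.14) + (0.0228+0.2402²/2)·1.1205) / 0.254261 = (0.273275 + 0.057872) / 0.254261 = 1.302391
d₂ = d₁ − σ√T = 1.302391 − 0.254261 = 1.048131
e^{−rT} = e^{−0.0228·1.1205} = 0.974776
N(d₁) = 0.903609,  N(d₂) = 0.852711
Call price V = S·N(d₁) − K·e^{−rT}·N(d₂) = 127.237136 − 89.055002 = 38.182134
Δ = N(d₁) = 0.903609

price = 38.182134
Δ = 0.903609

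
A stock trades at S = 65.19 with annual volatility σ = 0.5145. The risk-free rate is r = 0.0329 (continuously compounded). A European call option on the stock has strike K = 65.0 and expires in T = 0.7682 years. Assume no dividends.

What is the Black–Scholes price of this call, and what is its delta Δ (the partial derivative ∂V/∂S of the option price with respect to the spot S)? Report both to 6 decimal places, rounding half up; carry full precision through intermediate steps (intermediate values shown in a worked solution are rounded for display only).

price = 12.395596
Δ = 0.613323

σ√T = 0.5145·√0.7682 = 0.450944
d₁ = (ln(S/K) + (r+σ²/2)T) / (σ√T) = (ln(65.19/65.0) + (0.0329+0.5145²/2)·0.7682) / 0.450944 = (0.002919 + 0.126949) / 0.450944 = 0.287991
d₂ = d₁ − σ√T = 0.287991 − 0.450944 = -0.162953
e^{−rT} = e^{−0.0329·0.7682} = 0.975043
N(d₁) = 0.613323,  N(d₂) = 0.435278
Call price V = S·N(d₁) − K·e^{−rT}·N(d₂) = 39.982539 − 27.586943 = 12.395596
Δ = N(d₁) = 0.613323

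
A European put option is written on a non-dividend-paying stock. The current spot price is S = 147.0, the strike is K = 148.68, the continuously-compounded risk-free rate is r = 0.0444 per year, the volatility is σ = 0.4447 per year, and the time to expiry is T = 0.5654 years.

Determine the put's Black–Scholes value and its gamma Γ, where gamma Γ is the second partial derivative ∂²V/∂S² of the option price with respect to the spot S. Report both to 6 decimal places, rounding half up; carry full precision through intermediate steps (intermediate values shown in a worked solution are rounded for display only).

σ√T = 0.4447·√0.5654 = 0.334384
d₁ = (ln(S/K) + (r+σ²/2)T) / (σ√T) = (ln(147.0/148.68) + (0.0444+0.4447²/2)·0.5654) / 0.334384 = (-0.011364 + 0.081010) / 0.334384 = 0.208282
d₂ = d₁ − σ√T = 0.208282 − 0.334384 = -0.126101
e^{−rT} = e^{−0.0444·0.5654} = 0.975209
N(−d₁) = 0.417504,  N(−d₂) = 0.550174
Put price V = K·e^{−rT}·N(−d₂) − S·N(−d₁) = 79.771965 − 61.373125 = 18.398840
φ(d₁) = (1/√(2π))·e^{−d₁²/2} = 0.390382
Γ = φ(d₁) / (S·σ·√T) = 0.007942

price = 18.398840
Γ = 0.007942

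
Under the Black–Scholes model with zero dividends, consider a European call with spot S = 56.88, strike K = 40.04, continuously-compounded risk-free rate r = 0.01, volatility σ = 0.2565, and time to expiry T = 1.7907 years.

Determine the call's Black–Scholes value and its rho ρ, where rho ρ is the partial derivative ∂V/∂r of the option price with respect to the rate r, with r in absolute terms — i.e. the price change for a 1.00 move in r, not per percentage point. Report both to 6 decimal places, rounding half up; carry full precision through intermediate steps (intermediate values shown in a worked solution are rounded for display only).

price = 18.709728
ρ = 57.526891

σ√T = 0.2565·√1.7907 = 0.343241
d₁ = (ln(S/K) + (r+σ²/2)T) / (σ√T) = (ln(56.88/40.04) + (0.01+0.2565²/2)·1.7907) / 0.343241 = (0.351065 + 0.076814) / 0.343241 = 1.246586
d₂ = d₁ − σ√T = 1.246586 − 0.343241 = 0.903345
e^{−rT} = e^{−0.01·1.7907} = 0.982252
N(d₁) = 0.893725,  N(d₂) = 0.816829
Call price V = S·N(d₁) − K·e^{−rT}·N(d₂) = 50.835093 − 32.125365 = 18.709728
ρ = K·T·e^{−rT}·N(d₂) = 57.526891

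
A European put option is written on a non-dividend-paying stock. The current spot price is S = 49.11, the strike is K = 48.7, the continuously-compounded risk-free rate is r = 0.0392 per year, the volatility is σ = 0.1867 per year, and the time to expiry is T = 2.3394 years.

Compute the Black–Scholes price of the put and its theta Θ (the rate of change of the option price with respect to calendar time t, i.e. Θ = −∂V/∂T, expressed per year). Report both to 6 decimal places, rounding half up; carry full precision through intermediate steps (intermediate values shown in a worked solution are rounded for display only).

σ√T = 0.1867·√2.3394 = 0.285559
d₁ = (ln(S/K) + (r+σ²/2)T) / (σ√T) = (ln(49.11/48.7) + (0.0392+0.1867²/2)·2.3394) / 0.285559 = (0.008384 + 0.132477) / 0.285559 = 0.493278
d₂ = d₁ − σ√T = 0.493278 − 0.285559 = 0.207719
e^{−rT} = e^{−0.0392·2.3394} = 0.912375
N(−d₁) = 0.310908,  N(−d₂) = 0.417724
Put price V = K·e^{−rT}·N(−d₂) − S·N(−d₁) = 18.560599 − 15.268694 = 3.291905
φ(d₁) = (1/√(2π))·e^{−d₁²/2} = 0.353243
Θ = −S·φ(d₁)·σ/(2√T) + r·K·e^{−rT}·N(−d₂) = −1.058778 + 0.727575 = -0.331203

price = 3.291905
Θ = -0.331203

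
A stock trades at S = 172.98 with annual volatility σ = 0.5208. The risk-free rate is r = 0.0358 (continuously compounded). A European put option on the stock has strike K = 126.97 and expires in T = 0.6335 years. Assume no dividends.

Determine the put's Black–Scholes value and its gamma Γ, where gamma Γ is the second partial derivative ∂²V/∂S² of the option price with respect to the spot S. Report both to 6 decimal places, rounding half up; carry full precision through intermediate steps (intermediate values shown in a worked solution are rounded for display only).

price = 7.200544
Γ = 0.003348

σ√T = 0.5208·√0.6335 = 0.414519
d₁ = (ln(S/K) + (r+σ²/2)T) / (σ√T) = (ln(172.98/126.97) + (0.0358+0.5208²/2)·0.6335) / 0.414519 = (0.309225 + 0.108592) / 0.414519 = 1.007957
d₂ = d₁ − σ√T = 1.007957 − 0.414519 = 0.593439
e^{−rT} = e^{−0.0358·0.6335} = 0.977576
N(−d₁) = 0.156737,  N(−d₂) = 0.276444
Put price V = K·e^{−rT}·N(−d₂) − S·N(−d₁) = 34.312985 − 27.112441 = 7.200544
φ(d₁) = (1/√(2π))·e^{−d₁²/2} = 0.240045
Γ = φ(d₁) / (S·σ·√T) = 0.003348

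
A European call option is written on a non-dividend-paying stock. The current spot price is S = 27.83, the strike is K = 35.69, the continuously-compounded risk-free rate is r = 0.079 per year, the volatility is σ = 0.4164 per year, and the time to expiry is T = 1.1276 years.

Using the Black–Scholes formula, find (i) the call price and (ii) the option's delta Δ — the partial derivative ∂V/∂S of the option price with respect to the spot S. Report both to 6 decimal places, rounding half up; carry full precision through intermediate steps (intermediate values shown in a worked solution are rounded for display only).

σ√T = 0.4164·√1.1276 = 0.442169
d₁ = (ln(S/K) + (r+σ²/2)T) / (σ√T) = (ln(27.83/35.69) + (0.079+0.4164²/2)·1.1276) / 0.442169 = (-0.248756 + 0.186837) / 0.442169 = -0.140034
d₂ = d₁ − σ√T = -0.140034 − 0.442169 = -0.582203
e^{−rT} = e^{−0.079·1.1276} = 0.914772
N(d₁) = 0.444316,  N(d₂) = 0.280215
Call price V = S·N(d₁) − K·e^{−rT}·N(d₂) = 12.365326 − 9.148514 = 3.216811
Δ = N(d₁) = 0.444316

price = 3.216811
Δ = 0.444316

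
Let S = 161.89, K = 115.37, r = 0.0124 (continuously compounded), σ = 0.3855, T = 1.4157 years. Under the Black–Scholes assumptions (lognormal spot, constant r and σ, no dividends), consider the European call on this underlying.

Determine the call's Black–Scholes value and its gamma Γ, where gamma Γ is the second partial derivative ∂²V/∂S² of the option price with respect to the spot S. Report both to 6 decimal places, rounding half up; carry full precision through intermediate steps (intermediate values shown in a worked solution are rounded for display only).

σ√T = 0.3855·√1.4157 = 0.458680
d₁ = (ln(S/K) + (r+σ²/2)T) / (σ√T) = (ln(161.89/115.37) + (0.0124+0.3855²/2)·1.4157) / 0.458680 = (0.338773 + 0.122748) / 0.458680 = 1.006194
d₂ = d₁ − σ√T = 1.006194 − 0.458680 = 0.547514
e^{−rT} = e^{−0.0124·1.4157} = 0.982599
N(d₁) = 0.842839,  N(d₂) = 0.707987
Call price V = S·N(d₁) − K·e^{−rT}·N(d₂) = 136.447177 − 80.259102 = 56.188075
φ(d₁) = (1/√(2π))·e^{−d₁²/2} = 0.240472
Γ = φ(d₁) / (S·σ·√T) = 0.003238

price = 56.188075
Γ = 0.003238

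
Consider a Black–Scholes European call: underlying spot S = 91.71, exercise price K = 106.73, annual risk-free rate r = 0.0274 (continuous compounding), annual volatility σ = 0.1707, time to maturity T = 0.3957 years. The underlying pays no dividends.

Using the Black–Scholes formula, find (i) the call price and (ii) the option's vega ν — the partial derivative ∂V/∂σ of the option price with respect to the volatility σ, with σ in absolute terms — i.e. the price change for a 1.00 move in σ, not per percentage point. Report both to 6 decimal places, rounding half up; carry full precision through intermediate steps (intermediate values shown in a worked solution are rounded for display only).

σ√T = 0.1707·√0.3957 = 0.107378
d₁ = (ln(S/K) + (r+σ²/2)T) / (σ√T) = (ln(91.71/106.73) + (0.0274+0.1707²/2)·0.3957) / 0.107378 = (-0.151671 + 0.016607) / 0.107378 = -1.257830
d₂ = d₁ − σ√T = -1.257830 − 0.107378 = -1.365208
e^{−rT} = e^{−0.0274·0.3957} = 0.989216
N(d₁) = 0.104227,  N(d₂) = 0.086094
Call price V = S·N(d₁) − K·e^{−rT}·N(d₂) = 9.558628 − 9.089707 = 0.468921
φ(d₁) = (1/√(2π))·e^{−d₁²/2} = 0.180865
ν = S·φ(d₁)·√T = 10.434061

price = 0.468921
ν = 10.434061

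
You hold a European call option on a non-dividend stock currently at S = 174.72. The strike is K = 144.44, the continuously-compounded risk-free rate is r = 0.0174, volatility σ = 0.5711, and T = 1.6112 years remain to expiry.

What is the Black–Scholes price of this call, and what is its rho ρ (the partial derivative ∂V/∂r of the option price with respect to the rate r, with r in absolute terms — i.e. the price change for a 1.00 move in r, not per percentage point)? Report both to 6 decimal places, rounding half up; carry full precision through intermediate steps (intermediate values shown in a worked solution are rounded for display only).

σ√T = 0.5711·√1.6112 = 0.724915
d₁ = (ln(S/K) + (r+σ²/2)T) / (σ√T) = (ln(174.72/144.44) + (0.0174+0.5711²/2)·1.6112) / 0.724915 = (0.190320 + 0.290786) / 0.724915 = 0.663673
d₂ = d₁ − σ√T = 0.663673 − 0.724915 = -0.061242
e^{−rT} = e^{−0.0174·1.6112} = 0.972354
N(d₁) = 0.746550,  N(d₂) = 0.475583
Call price V = S·N(d₁) − K·e^{−rT}·N(d₂) = 130.437227 − 66.794178 = 63.643049
ρ = K·T·e^{−rT}·N(d₂) = 107.618780

price = 63.643049
ρ = 107.618780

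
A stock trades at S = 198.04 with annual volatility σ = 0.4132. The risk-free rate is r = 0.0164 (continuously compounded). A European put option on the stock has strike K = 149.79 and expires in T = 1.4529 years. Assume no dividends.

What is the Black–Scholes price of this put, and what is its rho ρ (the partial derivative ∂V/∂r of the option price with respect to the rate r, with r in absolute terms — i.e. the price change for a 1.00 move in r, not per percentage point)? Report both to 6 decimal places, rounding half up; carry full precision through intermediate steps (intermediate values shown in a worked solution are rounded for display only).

price = 13.867283
ρ = -76.422242

σ√T = 0.4132·√1.4529 = 0.498056
d₁ = (ln(S/K) + (r+σ²/2)T) / (σ√T) = (ln(198.04/149.79) + (0.0164+0.4132²/2)·1.4529) / 0.498056 = (0.279235 + 0.147857) / 0.498056 = 0.857518
d₂ = d₁ − σ√T = 0.857518 − 0.498056 = 0.359462
e^{−rT} = e^{−0.0164·1.4529} = 0.976454
N(−d₁) = 0.195579,  N(−d₂) = 0.359625
Put price V = K·e^{−rT}·N(−d₂) − S·N(−d₁) = 52.599795 − 38.732512 = 13.867283
ρ = −K·T·e^{−rT}·N(−d₂) = -76.422242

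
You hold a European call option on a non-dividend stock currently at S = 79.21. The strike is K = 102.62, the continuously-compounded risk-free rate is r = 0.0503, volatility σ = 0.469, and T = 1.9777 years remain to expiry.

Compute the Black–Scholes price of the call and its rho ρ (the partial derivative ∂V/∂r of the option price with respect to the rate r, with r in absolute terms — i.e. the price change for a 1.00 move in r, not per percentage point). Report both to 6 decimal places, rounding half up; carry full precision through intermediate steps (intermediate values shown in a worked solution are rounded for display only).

price = 16.015406
ρ = 52.147124

σ√T = 0.469·√1.9777 = 0.659558
d₁ = (ln(S/K) + (r+σ²/2)T) / (σ√T) = (ln(79.21/102.62) + (0.0503+0.469²/2)·1.9777) / 0.659558 = (-0.258930 + 0.316987) / 0.659558 = 0.088023
d₂ = d₁ − σ√T = 0.088023 − 0.659558 = -0.571535
e^{−rT} = e^{−0.0503·1.9777} = 0.905310
N(d₁) = 0.535071,  N(d₂) = 0.283819
Call price V = S·N(d₁) − K·e^{−rT}·N(d₂) = 42.382966 − 26.367561 = 16.015406
ρ = K·T·e^{−rT}·N(d₂) = 52.147124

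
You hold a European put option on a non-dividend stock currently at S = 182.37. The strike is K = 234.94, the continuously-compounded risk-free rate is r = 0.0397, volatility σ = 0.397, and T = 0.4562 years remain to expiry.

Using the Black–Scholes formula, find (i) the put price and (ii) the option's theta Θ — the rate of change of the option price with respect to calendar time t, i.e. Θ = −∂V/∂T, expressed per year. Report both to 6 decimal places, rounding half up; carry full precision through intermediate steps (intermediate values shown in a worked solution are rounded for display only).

price = 54.081963
Θ = -8.493438

σ√T = 0.397·√0.4562 = 0.268144
d₁ = (ln(S/K) + (r+σ²/2)T) / (σ√T) = (ln(182.37/234.94) + (0.0397+0.397²/2)·0.4562) / 0.268144 = (-0.253293 + 0.054062) / 0.268144 = -0.742999
d₂ = d₁ − σ√T = -0.742999 − 0.268144 = -1.011143
e^{−rT} = e^{−0.0397·0.4562} = 0.982052
N(−d₁) = 0.771259,  N(−d₂) = 0.844026
Put price V = K·e^{−rT}·N(−d₂) − S·N(−d₁) = 194.736454 − 140.654491 = 54.081963
φ(d₁) = (1/√(2π))·e^{−d₁²/2} = 0.302715
Θ = −S·φ(d₁)·σ/(2√T) + r·K·e^{−rT}·N(−d₂) = −16.224475 + 7.731037 = -8.493438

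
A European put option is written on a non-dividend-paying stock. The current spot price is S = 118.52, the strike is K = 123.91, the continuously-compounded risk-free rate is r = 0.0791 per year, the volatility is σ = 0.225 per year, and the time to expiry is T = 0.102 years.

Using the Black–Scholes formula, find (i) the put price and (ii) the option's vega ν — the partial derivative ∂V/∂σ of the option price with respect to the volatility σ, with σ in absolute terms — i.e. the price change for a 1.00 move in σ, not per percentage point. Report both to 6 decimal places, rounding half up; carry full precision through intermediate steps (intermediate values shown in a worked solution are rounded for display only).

price = 6.091603
ν = 13.517371

σ√T = 0.225·√0.102 = 0.071859
d₁ = (ln(S/K) + (r+σ²/2)T) / (σ√T) = (ln(118.52/123.91) + (0.0791+0.225²/2)·0.102) / 0.071859 = (-0.044474 + 0.010650) / 0.071859 = -0.470694
d₂ = d₁ − σ√T = -0.470694 − 0.071859 = -0.542553
e^{−rT} = e^{−0.0791·0.102} = 0.991964
N(−d₁) = 0.681070,  N(−d₂) = 0.706281
Put price V = K·e^{−rT}·N(−d₂) − S·N(−d₁) = 86.812055 − 80.720451 = 6.091603
φ(d₁) = (1/√(2π))·e^{−d₁²/2} = 0.357109
ν = S·φ(d₁)·√T = 13.517371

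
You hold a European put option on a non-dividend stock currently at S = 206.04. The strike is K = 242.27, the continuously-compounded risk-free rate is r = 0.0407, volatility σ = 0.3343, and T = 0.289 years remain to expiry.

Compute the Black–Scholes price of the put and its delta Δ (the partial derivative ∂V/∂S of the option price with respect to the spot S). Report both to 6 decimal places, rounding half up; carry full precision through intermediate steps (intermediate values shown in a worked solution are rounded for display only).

σ√T = 0.3343·√0.289 = 0.179715
d₁ = (ln(S/K) + (r+σ²/2)T) / (σ√T) = (ln(206.04/242.27) + (0.0407+0.3343²/2)·0.289) / 0.179715 = (-0.161982 + 0.027911) / 0.179715 = -0.746020
d₂ = d₁ − σ√T = -0.746020 − 0.179715 = -0.925736
e^{−rT} = e^{−0.0407·0.289} = 0.988307
N(−d₁) = 0.772172,  N(−d₂) = 0.822708
Put price V = K·e^{−rT}·N(−d₂) − S·N(−d₁) = 196.986858 − 159.098417 = 37.888441
Δ = −N(−d₁) = -0.772172

price = 37.888441
Δ = -0.772172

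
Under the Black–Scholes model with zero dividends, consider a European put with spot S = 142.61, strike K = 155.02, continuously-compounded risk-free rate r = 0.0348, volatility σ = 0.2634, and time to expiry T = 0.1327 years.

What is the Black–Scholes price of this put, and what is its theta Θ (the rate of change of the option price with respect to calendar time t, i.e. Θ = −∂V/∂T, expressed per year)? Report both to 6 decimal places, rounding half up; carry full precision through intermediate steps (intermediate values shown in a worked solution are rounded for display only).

price = 13.341799
Θ = -10.913398

σ√T = 0.2634·√0.1327 = 0.095951
d₁ = (ln(S/K) + (r+σ²/2)T) / (σ√T) = (ln(142.61/155.02) + (0.0348+0.2634²/2)·0.1327) / 0.095951 = (-0.083441 + 0.009221) / 0.095951 = -0.773509
d₂ = d₁ − σ√T = -0.773509 − 0.095951 = -0.869460
e^{−rT} = e^{−0.0348·0.1327} = 0.995393
N(−d₁) = 0.780389,  N(−d₂) = 0.807702
Put price V = K·e^{−rT}·N(−d₂) − S·N(−d₁) = 124.633113 − 111.291314 = 13.341799
φ(d₁) = (1/√(2π))·e^{−d₁²/2} = 0.295793
Θ = −S·φ(d₁)·σ/(2√T) + r·K·e^{−rT}·N(−d₂) = −15.250631 + 4.337232 = -10.913398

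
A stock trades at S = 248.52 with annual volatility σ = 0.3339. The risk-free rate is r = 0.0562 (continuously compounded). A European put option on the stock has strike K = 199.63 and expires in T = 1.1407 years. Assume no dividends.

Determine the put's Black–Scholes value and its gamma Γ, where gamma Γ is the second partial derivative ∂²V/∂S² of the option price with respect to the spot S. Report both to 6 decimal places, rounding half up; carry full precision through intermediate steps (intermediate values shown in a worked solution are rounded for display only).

price = 9.257823
Γ = 0.002806

σ√T = 0.3339·√1.1407 = 0.356617
d₁ = (ln(S/K) + (r+σ²/2)T) / (σ√T) = (ln(248.52/199.63) + (0.0562+0.3339²/2)·1.1407) / 0.356617 = (0.219058 + 0.127695) / 0.356617 = 0.972340
d₂ = d₁ − σ√T = 0.972340 − 0.356617 = 0.615722
e^{−rT} = e^{−0.0562·1.1407} = 0.937904
N(−d₁) = 0.165441,  N(−d₂) = 0.269039
Put price V = K·e^{−rT}·N(−d₂) − S·N(−d₁) = 50.373179 − 41.115356 = 9.257823
φ(d₁) = (1/√(2π))·e^{−d₁²/2} = 0.248662
Γ = φ(d₁) / (S·σ·√T) = 0.002806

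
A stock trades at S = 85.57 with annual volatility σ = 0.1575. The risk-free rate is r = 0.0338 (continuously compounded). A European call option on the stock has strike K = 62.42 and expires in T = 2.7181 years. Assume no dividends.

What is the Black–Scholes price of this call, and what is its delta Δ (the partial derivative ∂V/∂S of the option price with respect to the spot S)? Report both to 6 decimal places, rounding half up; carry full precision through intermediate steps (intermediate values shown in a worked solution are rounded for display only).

price = 29.079726
Δ = 0.955291

σ√T = 0.1575·√2.7181 = 0.259665
d₁ = (ln(S/K) + (r+σ²/2)T) / (σ√T) = (ln(85.57/62.42) + (0.0338+0.1575²/2)·2.7181) / 0.259665 = (0.315449 + 0.125585) / 0.259665 = 1.698473
d₂ = d₁ − σ√T = 1.698473 − 0.259665 = 1.438808
e^{−rT} = e^{−0.0338·2.7181} = 0.912222
N(d₁) = 0.955291,  N(d₂) = 0.924897
Call price V = S·N(d₁) − K·e^{−rT}·N(d₂) = 81.744225 − 52.664499 = 29.079726
Δ = N(d₁) = 0.955291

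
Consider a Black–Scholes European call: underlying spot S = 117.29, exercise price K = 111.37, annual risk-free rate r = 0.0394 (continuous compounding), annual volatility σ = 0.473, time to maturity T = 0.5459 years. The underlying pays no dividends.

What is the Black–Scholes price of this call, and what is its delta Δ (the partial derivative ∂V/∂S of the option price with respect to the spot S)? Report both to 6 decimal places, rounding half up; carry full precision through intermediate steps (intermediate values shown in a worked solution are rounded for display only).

price = 20.180072
Δ = 0.649689

σ√T = 0.473·√0.5459 = 0.349476
d₁ = (ln(S/K) + (r+σ²/2)T) / (σ√T) = (ln(117.29/111.37) + (0.0394+0.473²/2)·0.5459) / 0.349476 = (0.051792 + 0.082575) / 0.349476 = 0.384480
d₂ = d₁ − σ√T = 0.384480 − 0.349476 = 0.035004
e^{−rT} = e^{−0.0394·0.5459} = 0.978721
N(d₁) = 0.649689,  N(d₂) = 0.513962
Call price V = S·N(d₁) − K·e^{−rT}·N(d₂) = 76.202001 − 56.021929 = 20.180072
Δ = N(d₁) = 0.649689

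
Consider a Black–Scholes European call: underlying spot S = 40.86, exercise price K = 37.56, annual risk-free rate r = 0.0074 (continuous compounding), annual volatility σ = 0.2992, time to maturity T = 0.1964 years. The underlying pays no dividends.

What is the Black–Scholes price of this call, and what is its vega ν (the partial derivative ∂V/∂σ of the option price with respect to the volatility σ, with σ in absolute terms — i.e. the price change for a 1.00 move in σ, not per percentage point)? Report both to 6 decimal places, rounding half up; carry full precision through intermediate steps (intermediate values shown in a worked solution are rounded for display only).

σ√T = 0.2992·√0.1964 = 0.132597
d₁ = (ln(S/K) + (r+σ²/2)T) / (σ√T) = (ln(40.86/37.56) + (0.0074+0.2992²/2)·0.1964) / 0.132597 = (0.084212 + 0.010244) / 0.132597 = 0.712358
d₂ = d₁ − σ√T = 0.712358 − 0.132597 = 0.579761
e^{−rT} = e^{−0.0074·0.1964} = 0.998548
N(d₁) = 0.761878,  N(d₂) = 0.718962
Call price V = S·N(d₁) − K·e^{−rT}·N(d₂) = 31.130352 − 26.965002 = 4.165350
φ(d₁) = (1/√(2π))·e^{−d₁²/2} = 0.309541
ν = S·φ(d₁)·√T = 5.605147

price = 4.165350
ν = 5.605147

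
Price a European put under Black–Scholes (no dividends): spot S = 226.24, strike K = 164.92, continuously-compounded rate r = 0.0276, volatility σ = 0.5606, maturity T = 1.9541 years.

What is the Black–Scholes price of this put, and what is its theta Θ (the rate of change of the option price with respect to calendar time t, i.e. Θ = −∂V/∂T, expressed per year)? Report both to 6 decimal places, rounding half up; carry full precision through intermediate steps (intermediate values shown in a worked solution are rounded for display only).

σ√T = 0.5606·√1.9541 = 0.783658
d₁ = (ln(S/K) + (r+σ²/2)T) / (σ√T) = (ln(226.24/164.92) + (0.0276+0.5606²/2)·1.9541) / 0.783658 = (0.316136 + 0.360993) / 0.783658 = 0.864062
d₂ = d₁ − σ√T = 0.864062 − 0.783658 = 0.080404
e^{−rT} = e^{−0.0276·1.9541} = 0.947495
N(−d₁) = 0.193777,  N(−d₂) = 0.467958
Put price V = K·e^{−rT}·N(−d₂) − S·N(−d₁) = 73.123556 − 43.840099 = 29.283457
φ(d₁) = (1/√(2π))·e^{−d₁²/2} = 0.274655
Θ = −S·φ(d₁)·σ/(2√T) + r·K·e^{−rT}·N(−d₂) = −12.459666 + 2.018210 = -10.441456

price = 29.283457
Θ = -10.441456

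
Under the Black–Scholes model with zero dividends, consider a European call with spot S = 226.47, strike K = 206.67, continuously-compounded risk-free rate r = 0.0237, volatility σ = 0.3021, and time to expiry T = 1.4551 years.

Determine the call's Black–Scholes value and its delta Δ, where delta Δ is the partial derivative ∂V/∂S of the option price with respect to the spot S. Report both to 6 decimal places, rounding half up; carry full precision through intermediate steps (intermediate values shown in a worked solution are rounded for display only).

σ√T = 0.3021·√1.4551 = 0.364416
d₁ = (ln(S/K) + (r+σ²/2)T) / (σ√T) = (ln(226.47/206.67) + (0.0237+0.3021²/2)·1.4551) / 0.364416 = (0.091489 + 0.100885) / 0.364416 = 0.527898
d₂ = d₁ − σ√T = 0.527898 − 0.364416 = 0.163483
e^{−rT} = e^{−0.0237·1.4551} = 0.966102
N(d₁) = 0.701215,  N(d₂) = 0.564931
Call price V = S·N(d₁) − K·e^{−rT}·N(d₂) = 158.804170 − 112.796501 = 46.007669
Δ = N(d₁) = 0.701215

price = 46.007669
Δ = 0.701215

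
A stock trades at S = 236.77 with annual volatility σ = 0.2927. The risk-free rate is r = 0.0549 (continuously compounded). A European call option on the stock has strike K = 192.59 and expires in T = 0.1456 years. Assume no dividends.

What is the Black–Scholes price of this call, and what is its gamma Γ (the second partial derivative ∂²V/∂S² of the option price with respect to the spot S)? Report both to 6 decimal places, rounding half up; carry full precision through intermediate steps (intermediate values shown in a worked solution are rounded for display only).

σ√T = 0.2927·√0.1456 = 0.111687
d₁ = (ln(S/K) + (r+σ²/2)T) / (σ√T) = (ln(236.77/192.59) + (0.0549+0.2927²/2)·0.1456) / 0.111687 = (0.206526 + 0.014230) / 0.111687 = 1.976557
d₂ = d₁ − σ√T = 1.976557 − 0.111687 = 1.864869
e^{−rT} = e^{−0.0549·0.1456} = 0.992038
N(d₁) = 0.975954,  N(d₂) = 0.968900
Call price V = S·N(d₁) − K·e^{−rT}·N(d₂) = 231.076657 − 185.114846 = 45.961811
φ(d₁) = (1/√(2π))·e^{−d₁²/2} = 0.056567
Γ = φ(d₁) / (S·σ·√T) = 0.002139

price = 45.961811
Γ = 0.002139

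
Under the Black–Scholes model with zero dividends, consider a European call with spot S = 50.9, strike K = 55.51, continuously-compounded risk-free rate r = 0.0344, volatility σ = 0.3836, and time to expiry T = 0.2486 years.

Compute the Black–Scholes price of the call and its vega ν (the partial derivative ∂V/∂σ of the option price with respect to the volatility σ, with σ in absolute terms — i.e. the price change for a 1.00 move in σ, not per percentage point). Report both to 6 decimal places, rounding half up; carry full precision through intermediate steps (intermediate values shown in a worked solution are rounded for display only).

σ√T = 0.3836·√0.2486 = 0.191262
d₁ = (ln(S/K) + (r+σ²/2)T) / (σ√T) = (ln(50.9/55.51) + (0.0344+0.3836²/2)·0.2486) / 0.191262 = (-0.086700 + 0.026842) / 0.191262 = -0.312962
d₂ = d₁ − σ√T = -0.312962 − 0.191262 = -0.504224
e^{−rT} = e^{−0.0344·0.2486} = 0.991485
N(d₁) = 0.377155,  N(d₂) = 0.307052
Call price V = S·N(d₁) − K·e^{−rT}·N(d₂) = 19.197177 − 16.899312 = 2.297866
φ(d₁) = (1/√(2π))·e^{−d₁²/2} = 0.379876
ν = S·φ(d₁)·√T = 9.640729

price = 2.297866
ν = 9.640729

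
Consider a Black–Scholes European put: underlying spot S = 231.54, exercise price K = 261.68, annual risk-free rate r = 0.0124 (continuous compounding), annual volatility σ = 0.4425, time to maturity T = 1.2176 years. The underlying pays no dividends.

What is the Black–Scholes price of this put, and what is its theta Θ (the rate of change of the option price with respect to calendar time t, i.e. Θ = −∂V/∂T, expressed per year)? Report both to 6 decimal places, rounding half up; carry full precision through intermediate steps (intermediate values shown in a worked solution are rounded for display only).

σ√T = 0.4425·√1.2176 = 0.488276
d₁ = (ln(S/K) + (r+σ²/2)T) / (σ√T) = (ln(231.54/261.68) + (0.0124+0.4425²/2)·1.2176) / 0.488276 = (-0.122370 + 0.134305) / 0.488276 = 0.024444
d₂ = d₁ − σ√T = 0.024444 − 0.488276 = -0.463832
e^{−rT} = e^{−0.0124·1.2176} = 0.985015
N(−d₁) = 0.490249,  N(−d₂) = 0.678616
Put price V = K·e^{−rT}·N(−d₂) − S·N(−d₁) = 174.919247 − 113.512321 = 61.406927
φ(d₁) = (1/√(2π))·e^{−d₁²/2} = 0.398823
Θ = −S·φ(d₁)·σ/(2√T) + r·K·e^{−rT}·N(−d₂) = −18.515579 + 2.168999 = -16.346581

price = 61.406927
Θ = -16.346581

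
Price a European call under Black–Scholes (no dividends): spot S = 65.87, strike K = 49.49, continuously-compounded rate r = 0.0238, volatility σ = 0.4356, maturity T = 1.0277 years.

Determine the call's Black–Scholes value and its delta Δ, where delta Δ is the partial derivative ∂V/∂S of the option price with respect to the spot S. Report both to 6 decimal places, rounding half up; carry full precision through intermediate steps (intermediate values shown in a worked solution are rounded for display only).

σ√T = 0.4356·√1.0277 = 0.441592
d₁ = (ln(S/K) + (r+σ²/2)T) / (σ√T) = (ln(65.87/49.49) + (0.0238+0.4356²/2)·1.0277) / 0.441592 = (0.285912 + 0.121961) / 0.441592 = 0.923643
d₂ = d₁ − σ√T = 0.923643 − 0.441592 = 0.482052
e^{−rT} = e^{−0.0238·1.0277} = 0.975837
N(d₁) = 0.822164,  N(d₂) = 0.685115
Call price V = S·N(d₁) − K·e^{−rT}·N(d₂) = 54.155943 − 33.087094 = 21.068849
Δ = N(d₁) = 0.822164

price = 21.068849
Δ = 0.822164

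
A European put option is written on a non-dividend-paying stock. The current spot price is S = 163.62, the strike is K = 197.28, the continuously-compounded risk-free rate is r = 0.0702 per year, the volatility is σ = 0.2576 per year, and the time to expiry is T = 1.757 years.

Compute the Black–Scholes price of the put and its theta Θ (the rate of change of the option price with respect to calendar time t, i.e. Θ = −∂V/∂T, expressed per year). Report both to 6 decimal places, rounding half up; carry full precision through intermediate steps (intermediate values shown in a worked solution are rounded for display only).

σ√T = 0.2576·√1.757 = 0.341454
d₁ = (ln(S/K) + (r+σ²/2)T) / (σ√T) = (ln(163.62/197.28) + (0.0702+0.2576²/2)·1.757) / 0.341454 = (-0.187077 + 0.181637) / 0.341454 = -0.015934
d₂ = d₁ − σ√T = -0.015934 − 0.341454 = -0.357388
e^{−rT} = e^{−0.0702·1.757} = 0.883962
N(−d₁) = 0.506356,  N(−d₂) = 0.639599
Put price V = K·e^{−rT}·N(−d₂) − S·N(−d₁) = 111.538408 − 82.850039 = 28.688369
φ(d₁) = (1/√(2π))·e^{−d₁²/2} = 0.398892
Θ = −S·φ(d₁)·σ/(2√T) + r·K·e^{−rT}·N(−d₂) = −6.341928 + 7.829996 = 1.488068

price = 28.688369
Θ = 1.488068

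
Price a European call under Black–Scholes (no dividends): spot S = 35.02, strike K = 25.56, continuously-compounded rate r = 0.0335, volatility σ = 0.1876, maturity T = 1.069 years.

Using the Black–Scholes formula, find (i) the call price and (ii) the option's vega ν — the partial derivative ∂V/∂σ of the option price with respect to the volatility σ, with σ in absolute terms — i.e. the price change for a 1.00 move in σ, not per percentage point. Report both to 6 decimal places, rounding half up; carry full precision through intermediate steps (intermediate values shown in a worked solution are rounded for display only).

σ√T = 0.1876·√1.069 = 0.193964
d₁ = (ln(S/K) + (r+σ²/2)T) / (σ√T) = (ln(35.02/25.56) + (0.0335+0.1876²/2)·1.069) / 0.193964 = (0.314891 + 0.054623) / 0.193964 = 1.905059
d₂ = d₁ − σ√T = 1.905059 − 0.193964 = 1.711094
e^{−rT} = e^{−0.0335·1.069} = 0.964822
N(d₁) = 0.971614,  N(d₂) = 0.956468
Call price V = S·N(d₁) − K·e^{−rT}·N(d₂) = 34.025914 − 23.587322 = 10.438593
φ(d₁) = (1/√(2π))·e^{−d₁²/2} = 0.064987
ν = S·φ(d₁)·√T = 2.353064

price = 10.438593
ν = 2.353064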